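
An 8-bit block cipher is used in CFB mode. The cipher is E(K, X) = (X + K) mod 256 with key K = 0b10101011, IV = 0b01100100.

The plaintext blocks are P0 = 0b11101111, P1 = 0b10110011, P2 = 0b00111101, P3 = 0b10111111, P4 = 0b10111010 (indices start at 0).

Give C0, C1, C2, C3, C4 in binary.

CFB encryption: C_i = P_i ⊕ E(K, C_{i−1}), with C_{−1} = IV.
C0: E(K, 0b01100100) = 0b00001111; 0b11101111 ⊕ 0b00001111 = 0b11100000.
C1: E(K, 0b11100000) = 0b10001011; 0b10110011 ⊕ 0b10001011 = 0b00111000.
C2: E(K, 0b00111000) = 0b11100011; 0b00111101 ⊕ 0b11100011 = 0b11011110.
C3: E(K, 0b11011110) = 0b10001001; 0b10111111 ⊕ 0b10001001 = 0b00110110.
C4: E(K, 0b00110110) = 0b11100001; 0b10111010 ⊕ 0b11100001 = 0b01011011.

C0 = 0b11100000, C1 = 0b00111000, C2 = 0b11011110, C3 = 0b00110110, C4 = 0b01011011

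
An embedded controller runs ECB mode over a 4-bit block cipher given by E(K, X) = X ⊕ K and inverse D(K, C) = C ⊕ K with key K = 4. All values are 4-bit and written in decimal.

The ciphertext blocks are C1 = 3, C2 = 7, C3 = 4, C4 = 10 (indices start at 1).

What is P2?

ECB decryption: P_i = D(K, C_i).
P2: D(K, 7) = 3.

P2 = 3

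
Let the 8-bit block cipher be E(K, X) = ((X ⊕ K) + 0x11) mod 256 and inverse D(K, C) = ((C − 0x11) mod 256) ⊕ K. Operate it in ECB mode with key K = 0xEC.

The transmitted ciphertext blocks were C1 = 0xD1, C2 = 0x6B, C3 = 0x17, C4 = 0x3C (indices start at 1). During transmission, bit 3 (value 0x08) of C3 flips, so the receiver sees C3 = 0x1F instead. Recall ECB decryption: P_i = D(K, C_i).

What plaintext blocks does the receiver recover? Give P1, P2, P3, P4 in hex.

P1 = 0x2C, P2 = 0xB6, P3 = 0xE2, P4 = 0xC7

Only C3 changed, to 0x1F. In ECB, a change in C_i affects only P_i. Decrypting the received ciphertext:
P1: D(K, 0xD1) = 0x2C.
P2: D(K, 0x6B) = 0xB6.
P3: D(K, 0x1F) = 0xE2.
P4: D(K, 0x3C) = 0xC7.
Blocks that differ from the original plaintext: P3.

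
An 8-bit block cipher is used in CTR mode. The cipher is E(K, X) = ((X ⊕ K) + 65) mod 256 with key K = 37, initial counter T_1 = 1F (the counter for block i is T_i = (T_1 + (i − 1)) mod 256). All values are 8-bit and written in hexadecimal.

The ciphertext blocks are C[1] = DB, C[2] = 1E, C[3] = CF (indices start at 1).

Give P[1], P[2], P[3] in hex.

CTR decryption: S_i = E(K, T_i) where T_i is the counter for block i; P_i = C_i ⊕ S_i.
P[1]: T = 1F, S = E(K, T) = 8D; DB ⊕ 8D = 56.
P[2]: T = 20, S = E(K, T) = 7C; 1E ⊕ 7C = 62.
P[3]: T = 21, S = E(K, T) = 7B; CF ⊕ 7B = B4.

P[1] = 56, P[2] = 62, P[3] = B4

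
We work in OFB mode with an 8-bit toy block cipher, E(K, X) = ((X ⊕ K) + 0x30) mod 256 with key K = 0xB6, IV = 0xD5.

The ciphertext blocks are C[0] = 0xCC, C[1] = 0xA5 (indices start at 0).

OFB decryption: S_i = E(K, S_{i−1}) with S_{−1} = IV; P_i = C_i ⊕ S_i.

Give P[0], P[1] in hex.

P[0] = 0x5F, P[1] = 0xF0

P[0]: S = E(K, 0xD5) = 0x93; 0xCC ⊕ 0x93 = 0x5F.
P[1]: S = E(K, 0x93) = 0x55; 0xA5 ⊕ 0x55 = 0xF0.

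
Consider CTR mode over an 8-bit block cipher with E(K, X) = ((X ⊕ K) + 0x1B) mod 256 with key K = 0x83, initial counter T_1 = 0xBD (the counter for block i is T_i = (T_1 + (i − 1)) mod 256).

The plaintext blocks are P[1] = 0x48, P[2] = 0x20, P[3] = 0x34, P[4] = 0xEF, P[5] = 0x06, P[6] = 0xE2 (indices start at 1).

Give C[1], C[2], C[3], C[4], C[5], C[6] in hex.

CTR encryption: S_i = E(K, T_i) where T_i is the counter for block i; C_i = P_i ⊕ S_i.
C[1]: T = 0xBD, S = E(K, T) = 0x59; 0x48 ⊕ 0x59 = 0x11.
C[2]: T = 0xBE, S = E(K, T) = 0x58; 0x20 ⊕ 0x58 = 0x78.
C[3]: T = 0xBF, S = E(K, T) = 0x57; 0x34 ⊕ 0x57 = 0x63.
C[4]: T = 0xC0, S = E(K, T) = 0x5E; 0xEF ⊕ 0x5E = 0xB1.
C[5]: T = 0xC1, S = E(K, T) = 0x5D; 0x06 ⊕ 0x5D = 0x5B.
C[6]: T = 0xC2, S = E(K, T) = 0x5C; 0xE2 ⊕ 0x5C = 0xBE.

C[1] = 0x11, C[2] = 0x78, C[3] = 0x63, C[4] = 0xB1, C[5] = 0x5B, C[6] = 0xBE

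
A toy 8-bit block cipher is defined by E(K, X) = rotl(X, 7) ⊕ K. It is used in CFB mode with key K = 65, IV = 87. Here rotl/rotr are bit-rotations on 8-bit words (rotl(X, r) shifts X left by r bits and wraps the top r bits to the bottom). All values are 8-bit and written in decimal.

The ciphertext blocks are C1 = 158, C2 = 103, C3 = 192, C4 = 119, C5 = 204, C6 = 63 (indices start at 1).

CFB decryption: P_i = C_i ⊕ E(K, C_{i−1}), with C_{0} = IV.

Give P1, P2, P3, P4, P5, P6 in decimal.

P1 = 116, P2 = 105, P3 = 50, P4 = 86, P5 = 54, P6 = 24

P1: E(K, 87) = 234; 158 ⊕ 234 = 116.
P2: E(K, 158) = 14; 103 ⊕ 14 = 105.
P3: E(K, 103) = 242; 192 ⊕ 242 = 50.
P4: E(K, 192) = 33; 119 ⊕ 33 = 86.
P5: E(K, 119) = 250; 204 ⊕ 250 = 54.
P6: E(K, 204) = 39; 63 ⊕ 39 = 24.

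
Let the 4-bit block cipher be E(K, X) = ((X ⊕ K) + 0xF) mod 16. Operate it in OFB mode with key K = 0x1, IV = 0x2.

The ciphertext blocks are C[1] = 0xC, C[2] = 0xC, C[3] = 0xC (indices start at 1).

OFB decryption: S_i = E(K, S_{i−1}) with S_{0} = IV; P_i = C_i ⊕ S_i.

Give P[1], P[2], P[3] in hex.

P[1] = 0xE, P[2] = 0xE, P[3] = 0xE

P[1]: S = E(K, 0x2) = 0x2; 0xC ⊕ 0x2 = 0xE.
P[2]: S = E(K, 0x2) = 0x2; 0xC ⊕ 0x2 = 0xE.
P[3]: S = E(K, 0x2) = 0x2; 0xC ⊕ 0x2 = 0xE.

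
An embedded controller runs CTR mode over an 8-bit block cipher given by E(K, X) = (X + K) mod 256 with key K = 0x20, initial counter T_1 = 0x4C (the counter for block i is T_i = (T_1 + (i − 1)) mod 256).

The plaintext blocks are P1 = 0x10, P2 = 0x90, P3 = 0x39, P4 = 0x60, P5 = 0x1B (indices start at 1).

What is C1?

C1 = 0x7C

CTR encryption: S_i = E(K, T_i) where T_i is the counter for block i; C_i = P_i ⊕ S_i.
C1: T = 0x4C, S = E(K, T) = 0x6C; 0x10 ⊕ 0x6C = 0x7C.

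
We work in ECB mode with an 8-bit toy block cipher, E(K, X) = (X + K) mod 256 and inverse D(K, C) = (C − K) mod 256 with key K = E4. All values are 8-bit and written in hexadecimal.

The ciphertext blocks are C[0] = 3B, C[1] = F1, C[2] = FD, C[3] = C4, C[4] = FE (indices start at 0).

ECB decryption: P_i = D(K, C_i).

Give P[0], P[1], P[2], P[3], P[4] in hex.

P[0] = 57, P[1] = 0D, P[2] = 19, P[3] = E0, P[4] = 1A

P[0]: D(K, 3B) = 57.
P[1]: D(K, F1) = 0D.
P[2]: D(K, FD) = 19.
P[3]: D(K, C4) = E0.
P[4]: D(K, FE) = 1A.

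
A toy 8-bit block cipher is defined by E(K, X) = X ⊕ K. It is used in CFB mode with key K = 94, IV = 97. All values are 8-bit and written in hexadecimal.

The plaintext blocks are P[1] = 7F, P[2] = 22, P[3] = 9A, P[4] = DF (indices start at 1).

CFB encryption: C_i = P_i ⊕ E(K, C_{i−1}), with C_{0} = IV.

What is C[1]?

C[1]: E(K, 97) = 03; 7F ⊕ 03 = 7C.

C[1] = 7C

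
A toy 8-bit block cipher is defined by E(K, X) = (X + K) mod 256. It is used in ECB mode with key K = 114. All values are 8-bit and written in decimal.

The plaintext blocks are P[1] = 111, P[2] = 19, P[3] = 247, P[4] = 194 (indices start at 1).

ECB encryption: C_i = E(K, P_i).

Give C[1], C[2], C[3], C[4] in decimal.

C[1] = 225, C[2] = 133, C[3] = 105, C[4] = 52

C[1]: E(K, 111) = 225.
C[2]: E(K, 19) = 133.
C[3]: E(K, 247) = 105.
C[4]: E(K, 194) = 52.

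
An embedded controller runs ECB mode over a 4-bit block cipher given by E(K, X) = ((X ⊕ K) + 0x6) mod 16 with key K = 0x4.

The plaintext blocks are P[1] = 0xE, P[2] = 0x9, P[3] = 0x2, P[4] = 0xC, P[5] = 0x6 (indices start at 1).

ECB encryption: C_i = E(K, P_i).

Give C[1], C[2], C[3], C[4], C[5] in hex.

C[1]: E(K, 0xE) = 0x0.
C[2]: E(K, 0x9) = 0x3.
C[3]: E(K, 0x2) = 0xC.
C[4]: E(K, 0xC) = 0xE.
C[5]: E(K, 0x6) = 0x8.

C[1] = 0x0, C[2] = 0x3, C[3] = 0xC, C[4] = 0xE, C[5] = 0x8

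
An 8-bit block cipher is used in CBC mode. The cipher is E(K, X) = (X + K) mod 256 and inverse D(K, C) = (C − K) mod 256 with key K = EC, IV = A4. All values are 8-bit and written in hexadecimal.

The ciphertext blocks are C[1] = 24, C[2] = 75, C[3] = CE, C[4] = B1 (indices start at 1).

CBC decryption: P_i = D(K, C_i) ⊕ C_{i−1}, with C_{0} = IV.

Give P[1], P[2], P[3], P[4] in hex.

P[1] = 9C, P[2] = AD, P[3] = 97, P[4] = 0B

P[1]: D(K, 24) = 38; 38 ⊕ A4 = 9C.
P[2]: D(K, 75) = 89; 89 ⊕ 24 = AD.
P[3]: D(K, CE) = E2; E2 ⊕ 75 = 97.
P[4]: D(K, B1) = C5; C5 ⊕ CE = 0B.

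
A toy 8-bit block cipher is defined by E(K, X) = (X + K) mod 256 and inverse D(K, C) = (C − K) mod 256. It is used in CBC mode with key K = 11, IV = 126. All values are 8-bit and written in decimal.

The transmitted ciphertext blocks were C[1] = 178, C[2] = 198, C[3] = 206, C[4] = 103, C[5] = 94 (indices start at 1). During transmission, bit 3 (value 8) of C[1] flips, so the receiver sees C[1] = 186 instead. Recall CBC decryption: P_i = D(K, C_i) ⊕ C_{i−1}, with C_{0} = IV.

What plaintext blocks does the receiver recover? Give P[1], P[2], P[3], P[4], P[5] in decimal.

P[1] = 209, P[2] = 1, P[3] = 5, P[4] = 146, P[5] = 52

Only C[1] changed, to 186. In CBC, a change in C_i garbles P_i and flips the same bit in P_{i+1}. Decrypting the received ciphertext:
P[1]: D(K, 186) = 175; 175 ⊕ 126 = 209.
P[2]: D(K, 198) = 187; 187 ⊕ 186 = 1.
P[3]: D(K, 206) = 195; 195 ⊕ 198 = 5.
P[4]: D(K, 103) = 92; 92 ⊕ 206 = 146.
P[5]: D(K, 94) = 83; 83 ⊕ 103 = 52.
Blocks that differ from the original plaintext: P[1], P[2].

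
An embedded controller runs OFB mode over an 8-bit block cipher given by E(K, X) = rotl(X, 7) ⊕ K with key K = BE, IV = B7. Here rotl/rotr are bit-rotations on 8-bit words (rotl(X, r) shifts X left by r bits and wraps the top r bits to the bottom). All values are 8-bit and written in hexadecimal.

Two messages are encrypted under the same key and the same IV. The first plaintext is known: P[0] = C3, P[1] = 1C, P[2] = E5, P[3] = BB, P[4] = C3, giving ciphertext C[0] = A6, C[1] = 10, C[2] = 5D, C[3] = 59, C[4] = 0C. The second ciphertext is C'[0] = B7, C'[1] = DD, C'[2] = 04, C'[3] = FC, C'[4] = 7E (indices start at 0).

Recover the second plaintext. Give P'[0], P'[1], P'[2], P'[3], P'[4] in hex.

In OFB with a reused IV, both messages share the same keystream S_i, so C_i ⊕ C'_i = P_i ⊕ P'_i and thus P'_i = P_i ⊕ C_i ⊕ C'_i.
P'[0]: C3 ⊕ A6 ⊕ B7 = D2.
P'[1]: 1C ⊕ 10 ⊕ DD = D1.
P'[2]: E5 ⊕ 5D ⊕ 04 = BC.
P'[3]: BB ⊕ 59 ⊕ FC = 1E.
P'[4]: C3 ⊕ 0C ⊕ 7E = B1.

P'[0] = D2, P'[1] = D1, P'[2] = BC, P'[3] = 1E, P'[4] = B1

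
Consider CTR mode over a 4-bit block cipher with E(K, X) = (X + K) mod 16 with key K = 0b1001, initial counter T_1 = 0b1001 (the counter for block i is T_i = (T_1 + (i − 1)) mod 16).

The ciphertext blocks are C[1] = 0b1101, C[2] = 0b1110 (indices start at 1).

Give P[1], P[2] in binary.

CTR decryption: S_i = E(K, T_i) where T_i is the counter for block i; P_i = C_i ⊕ S_i.
P[1]: T = 0b1001, S = E(K, T) = 0b0010; 0b1101 ⊕ 0b0010 = 0b1111.
P[2]: T = 0b1010, S = E(K, T) = 0b0011; 0b1110 ⊕ 0b0011 = 0b1101.

P[1] = 0b1111, P[2] = 0b1101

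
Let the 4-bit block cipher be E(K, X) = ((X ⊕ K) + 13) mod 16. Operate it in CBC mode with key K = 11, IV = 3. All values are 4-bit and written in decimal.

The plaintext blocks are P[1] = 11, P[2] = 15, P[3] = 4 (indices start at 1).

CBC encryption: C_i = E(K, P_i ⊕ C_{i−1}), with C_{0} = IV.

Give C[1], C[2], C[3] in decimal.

C[1]: P[1] ⊕ 3 = 8; E(K, 8) = 0.
C[2]: P[2] ⊕ 0 = 15; E(K, 15) = 1.
C[3]: P[3] ⊕ 1 = 5; E(K, 5) = 11.

C[1] = 0, C[2] = 1, C[3] = 11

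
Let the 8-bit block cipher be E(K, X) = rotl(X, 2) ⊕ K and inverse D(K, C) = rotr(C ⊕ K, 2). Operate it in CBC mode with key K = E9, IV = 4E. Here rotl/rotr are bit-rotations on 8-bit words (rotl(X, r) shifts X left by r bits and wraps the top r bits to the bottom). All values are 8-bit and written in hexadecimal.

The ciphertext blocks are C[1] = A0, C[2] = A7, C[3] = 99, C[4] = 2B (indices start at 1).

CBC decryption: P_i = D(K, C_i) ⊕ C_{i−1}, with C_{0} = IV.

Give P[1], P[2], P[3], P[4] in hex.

P[1]: D(K, A0) = 52; 52 ⊕ 4E = 1C.
P[2]: D(K, A7) = 93; 93 ⊕ A0 = 33.
P[3]: D(K, 99) = 1C; 1C ⊕ A7 = BB.
P[4]: D(K, 2B) = B0; B0 ⊕ 99 = 29.

P[1] = 1C, P[2] = 33, P[3] = BB, P[4] = 29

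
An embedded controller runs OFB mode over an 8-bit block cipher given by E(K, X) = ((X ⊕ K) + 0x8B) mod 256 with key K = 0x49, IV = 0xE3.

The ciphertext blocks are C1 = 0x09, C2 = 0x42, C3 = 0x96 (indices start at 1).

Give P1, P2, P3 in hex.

OFB decryption: S_i = E(K, S_{i−1}) with S_{0} = IV; P_i = C_i ⊕ S_i.
P1: S = E(K, 0xE3) = 0x35; 0x09 ⊕ 0x35 = 0x3C.
P2: S = E(K, 0x35) = 0x07; 0x42 ⊕ 0x07 = 0x45.
P3: S = E(K, 0x07) = 0xD9; 0x96 ⊕ 0xD9 = 0x4F.

P1 = 0x3C, P2 = 0x45, P3 = 0x4F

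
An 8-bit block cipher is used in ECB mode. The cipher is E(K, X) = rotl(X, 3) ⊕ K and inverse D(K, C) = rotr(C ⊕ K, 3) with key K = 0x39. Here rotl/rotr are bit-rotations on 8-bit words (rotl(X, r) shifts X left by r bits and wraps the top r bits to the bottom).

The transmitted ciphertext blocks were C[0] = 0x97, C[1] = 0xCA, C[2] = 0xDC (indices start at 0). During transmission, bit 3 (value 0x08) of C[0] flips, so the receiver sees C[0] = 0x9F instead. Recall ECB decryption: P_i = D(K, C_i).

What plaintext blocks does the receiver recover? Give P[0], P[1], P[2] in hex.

P[0] = 0xD4, P[1] = 0x7E, P[2] = 0xBC

Only C[0] changed, to 0x9F. In ECB, a change in C_i affects only P_i. Decrypting the received ciphertext:
P[0]: D(K, 0x9F) = 0xD4.
P[1]: D(K, 0xCA) = 0x7E.
P[2]: D(K, 0xDC) = 0xBC.
Blocks that differ from the original plaintext: P[0].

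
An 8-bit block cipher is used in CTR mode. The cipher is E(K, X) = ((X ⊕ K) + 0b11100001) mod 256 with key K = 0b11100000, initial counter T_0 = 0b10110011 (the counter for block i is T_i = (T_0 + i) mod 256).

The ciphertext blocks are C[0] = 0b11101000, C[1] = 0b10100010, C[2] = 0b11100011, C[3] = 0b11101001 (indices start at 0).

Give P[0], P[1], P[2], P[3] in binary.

P[0] = 0b11011100, P[1] = 0b10010111, P[2] = 0b11010101, P[3] = 0b11011110

CTR decryption: S_i = E(K, T_i) where T_i is the counter for block i; P_i = C_i ⊕ S_i.
P[0]: T = 0b10110011, S = E(K, T) = 0b00110100; 0b11101000 ⊕ 0b00110100 = 0b11011100.
P[1]: T = 0b10110100, S = E(K, T) = 0b00110101; 0b10100010 ⊕ 0b00110101 = 0b10010111.
P[2]: T = 0b10110101, S = E(K, T) = 0b00110110; 0b11100011 ⊕ 0b00110110 = 0b11010101.
P[3]: T = 0b10110110, S = E(K, T) = 0b00110111; 0b11101001 ⊕ 0b00110111 = 0b11011110.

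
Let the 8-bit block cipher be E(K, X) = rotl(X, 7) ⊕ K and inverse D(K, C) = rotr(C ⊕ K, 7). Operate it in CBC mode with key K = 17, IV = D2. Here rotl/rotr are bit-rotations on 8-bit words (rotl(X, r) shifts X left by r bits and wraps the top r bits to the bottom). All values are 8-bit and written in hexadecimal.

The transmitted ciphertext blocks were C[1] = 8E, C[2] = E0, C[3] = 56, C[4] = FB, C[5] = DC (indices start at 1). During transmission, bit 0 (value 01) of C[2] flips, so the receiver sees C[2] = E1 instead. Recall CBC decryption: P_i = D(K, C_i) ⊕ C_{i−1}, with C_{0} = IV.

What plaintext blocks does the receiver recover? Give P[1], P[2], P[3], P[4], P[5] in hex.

P[1] = E1, P[2] = 63, P[3] = 63, P[4] = 8F, P[5] = 6C

Only C[2] changed, to E1. In CBC, a change in C_i garbles P_i and flips the same bit in P_{i+1}. Decrypting the received ciphertext:
P[1]: D(K, 8E) = 33; 33 ⊕ D2 = E1.
P[2]: D(K, E1) = ED; ED ⊕ 8E = 63.
P[3]: D(K, 56) = 82; 82 ⊕ E1 = 63.
P[4]: D(K, FB) = D9; D9 ⊕ 56 = 8F.
P[5]: D(K, DC) = 97; 97 ⊕ FB = 6C.
Blocks that differ from the original plaintext: P[2], P[3].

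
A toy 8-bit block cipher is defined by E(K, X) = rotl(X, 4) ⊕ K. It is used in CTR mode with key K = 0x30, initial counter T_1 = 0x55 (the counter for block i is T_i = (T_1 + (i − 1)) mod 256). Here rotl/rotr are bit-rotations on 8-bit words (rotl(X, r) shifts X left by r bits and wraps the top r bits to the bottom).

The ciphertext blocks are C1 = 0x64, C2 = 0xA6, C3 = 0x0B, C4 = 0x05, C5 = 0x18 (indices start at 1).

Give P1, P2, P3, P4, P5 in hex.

CTR decryption: S_i = E(K, T_i) where T_i is the counter for block i; P_i = C_i ⊕ S_i.
P1: T = 0x55, S = E(K, T) = 0x65; 0x64 ⊕ 0x65 = 0x01.
P2: T = 0x56, S = E(K, T) = 0x55; 0xA6 ⊕ 0x55 = 0xF3.
P3: T = 0x57, S = E(K, T) = 0x45; 0x0B ⊕ 0x45 = 0x4E.
P4: T = 0x58, S = E(K, T) = 0xB5; 0x05 ⊕ 0xB5 = 0xB0.
P5: T = 0x59, S = E(K, T) = 0xA5; 0x18 ⊕ 0xA5 = 0xBD.

P1 = 0x01, P2 = 0xF3, P3 = 0x4E, P4 = 0xB0, P5 = 0xBD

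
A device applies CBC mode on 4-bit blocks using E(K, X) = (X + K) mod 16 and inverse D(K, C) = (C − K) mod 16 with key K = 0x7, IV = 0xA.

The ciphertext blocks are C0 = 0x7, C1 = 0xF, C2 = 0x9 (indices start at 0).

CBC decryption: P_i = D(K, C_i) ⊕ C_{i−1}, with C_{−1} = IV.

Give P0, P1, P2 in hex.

P0 = 0xA, P1 = 0xF, P2 = 0xD

P0: D(K, 0x7) = 0x0; 0x0 ⊕ 0xA = 0xA.
P1: D(K, 0xF) = 0x8; 0x8 ⊕ 0x7 = 0xF.
P2: D(K, 0x9) = 0x2; 0x2 ⊕ 0xF = 0xD.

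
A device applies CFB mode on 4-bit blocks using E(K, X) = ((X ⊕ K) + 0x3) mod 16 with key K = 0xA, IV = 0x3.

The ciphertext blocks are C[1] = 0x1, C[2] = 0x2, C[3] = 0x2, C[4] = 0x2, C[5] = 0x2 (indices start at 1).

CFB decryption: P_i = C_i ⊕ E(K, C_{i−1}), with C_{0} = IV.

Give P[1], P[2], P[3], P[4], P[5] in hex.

P[1] = 0xD, P[2] = 0xC, P[3] = 0x9, P[4] = 0x9, P[5] = 0x9

P[1]: E(K, 0x3) = 0xC; 0x1 ⊕ 0xC = 0xD.
P[2]: E(K, 0x1) = 0xE; 0x2 ⊕ 0xE = 0xC.
P[3]: E(K, 0x2) = 0xB; 0x2 ⊕ 0xB = 0x9.
P[4]: E(K, 0x2) = 0xB; 0x2 ⊕ 0xB = 0x9.
P[5]: E(K, 0x2) = 0xB; 0x2 ⊕ 0xB = 0x9.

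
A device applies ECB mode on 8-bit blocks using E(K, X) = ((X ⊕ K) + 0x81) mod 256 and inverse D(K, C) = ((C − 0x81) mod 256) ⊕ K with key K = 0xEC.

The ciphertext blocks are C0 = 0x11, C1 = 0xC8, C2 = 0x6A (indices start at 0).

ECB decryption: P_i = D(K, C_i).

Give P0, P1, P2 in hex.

P0 = 0x7C, P1 = 0xAB, P2 = 0x05

P0: D(K, 0x11) = 0x7C.
P1: D(K, 0xC8) = 0xAB.
P2: D(K, 0x6A) = 0x05.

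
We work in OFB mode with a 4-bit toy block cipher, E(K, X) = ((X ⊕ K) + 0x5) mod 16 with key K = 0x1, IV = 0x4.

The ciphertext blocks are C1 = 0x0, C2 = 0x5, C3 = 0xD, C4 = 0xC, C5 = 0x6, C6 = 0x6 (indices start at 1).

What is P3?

OFB decryption: S_i = E(K, S_{i−1}) with S_{0} = IV; P_i = C_i ⊕ S_i.
P1: S = E(K, 0x4) = 0xA; 0x0 ⊕ 0xA = 0xA.
P2: S = E(K, 0xA) = 0x0; 0x5 ⊕ 0x0 = 0x5.
P3: S = E(K, 0x0) = 0x6; 0xD ⊕ 0x6 = 0xB.

P3 = 0xB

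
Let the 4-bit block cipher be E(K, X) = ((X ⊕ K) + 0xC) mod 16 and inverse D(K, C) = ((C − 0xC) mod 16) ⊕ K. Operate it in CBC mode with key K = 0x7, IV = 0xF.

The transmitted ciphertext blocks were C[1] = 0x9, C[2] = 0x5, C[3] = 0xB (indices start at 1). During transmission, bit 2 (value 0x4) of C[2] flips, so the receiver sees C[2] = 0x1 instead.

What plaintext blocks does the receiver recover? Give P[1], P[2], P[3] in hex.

CBC decryption: P_i = D(K, C_i) ⊕ C_{i−1}, with C_{0} = IV.
Only C[2] changed, to 0x1. In CBC, a change in C_i garbles P_i and flips the same bit in P_{i+1}. Decrypting the received ciphertext:
P[1]: D(K, 0x9) = 0xA; 0xA ⊕ 0xF = 0x5.
P[2]: D(K, 0x1) = 0x2; 0x2 ⊕ 0x9 = 0xB.
P[3]: D(K, 0xB) = 0x8; 0x8 ⊕ 0x1 = 0x9.
Blocks that differ from the original plaintext: P[2], P[3].

P[1] = 0x5, P[2] = 0xB, P[3] = 0x9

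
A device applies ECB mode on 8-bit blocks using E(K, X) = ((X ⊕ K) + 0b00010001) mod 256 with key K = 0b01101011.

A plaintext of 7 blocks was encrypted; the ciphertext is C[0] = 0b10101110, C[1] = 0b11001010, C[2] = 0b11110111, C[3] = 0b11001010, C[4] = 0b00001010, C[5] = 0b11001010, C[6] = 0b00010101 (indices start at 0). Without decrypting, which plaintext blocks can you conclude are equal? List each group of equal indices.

ECB encrypts each block independently with the same key, so equal ciphertext blocks imply equal plaintext blocks.
C[1] = C[3] = C[5] = 0b11001010, so P[1] = P[3] = P[5].

P[1] = P[3] = P[5]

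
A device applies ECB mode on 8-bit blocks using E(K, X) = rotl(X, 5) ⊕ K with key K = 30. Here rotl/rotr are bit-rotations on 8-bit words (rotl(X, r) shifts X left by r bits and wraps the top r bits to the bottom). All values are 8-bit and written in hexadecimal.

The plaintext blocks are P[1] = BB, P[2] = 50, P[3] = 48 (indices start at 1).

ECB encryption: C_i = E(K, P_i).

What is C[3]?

C[3]: E(K, 48) = 39.

C[3] = 39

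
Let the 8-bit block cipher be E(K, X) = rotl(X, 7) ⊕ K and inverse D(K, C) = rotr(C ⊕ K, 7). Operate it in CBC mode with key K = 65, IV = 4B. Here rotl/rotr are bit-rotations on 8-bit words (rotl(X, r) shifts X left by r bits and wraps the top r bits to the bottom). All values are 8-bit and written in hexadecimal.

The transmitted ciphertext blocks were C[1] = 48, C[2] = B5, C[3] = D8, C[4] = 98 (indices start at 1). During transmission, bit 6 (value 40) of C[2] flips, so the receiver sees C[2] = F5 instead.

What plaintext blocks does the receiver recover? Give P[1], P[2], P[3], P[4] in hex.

CBC decryption: P_i = D(K, C_i) ⊕ C_{i−1}, with C_{0} = IV.
Only C[2] changed, to F5. In CBC, a change in C_i garbles P_i and flips the same bit in P_{i+1}. Decrypting the received ciphertext:
P[1]: D(K, 48) = 5A; 5A ⊕ 4B = 11.
P[2]: D(K, F5) = 21; 21 ⊕ 48 = 69.
P[3]: D(K, D8) = 7B; 7B ⊕ F5 = 8E.
P[4]: D(K, 98) = FB; FB ⊕ D8 = 23.
Blocks that differ from the original plaintext: P[2], P[3].

P[1] = 11, P[2] = 69, P[3] = 8E, P[4] = 23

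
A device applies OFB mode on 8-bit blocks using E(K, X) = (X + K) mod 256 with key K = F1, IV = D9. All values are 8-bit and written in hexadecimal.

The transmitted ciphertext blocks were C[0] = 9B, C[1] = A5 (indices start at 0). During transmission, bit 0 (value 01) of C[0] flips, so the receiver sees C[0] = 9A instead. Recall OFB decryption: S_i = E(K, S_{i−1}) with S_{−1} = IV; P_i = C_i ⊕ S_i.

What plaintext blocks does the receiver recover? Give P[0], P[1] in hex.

Only C[0] changed, to 9A. In OFB, a change in C_i flips the same bit in P_i only; the keystream is unaffected. Decrypting the received ciphertext:
P[0]: S = E(K, D9) = CA; 9A ⊕ CA = 50.
P[1]: S = E(K, CA) = BB; A5 ⊕ BB = 1E.
Blocks that differ from the original plaintext: P[0].

P[0] = 50, P[1] = 1E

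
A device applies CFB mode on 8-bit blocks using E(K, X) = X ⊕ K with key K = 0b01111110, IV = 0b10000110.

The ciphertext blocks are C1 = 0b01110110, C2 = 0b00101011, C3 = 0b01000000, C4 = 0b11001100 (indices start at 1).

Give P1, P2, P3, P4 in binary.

P1 = 0b10001110, P2 = 0b00100011, P3 = 0b00010101, P4 = 0b11110010

CFB decryption: P_i = C_i ⊕ E(K, C_{i−1}), with C_{0} = IV.
P1: E(K, 0b10000110) = 0b11111000; 0b01110110 ⊕ 0b11111000 = 0b10001110.
P2: E(K, 0b01110110) = 0b00001000; 0b00101011 ⊕ 0b00001000 = 0b00100011.
P3: E(K, 0b00101011) = 0b01010101; 0b01000000 ⊕ 0b01010101 = 0b00010101.
P4: E(K, 0b01000000) = 0b00111110; 0b11001100 ⊕ 0b00111110 = 0b11110010.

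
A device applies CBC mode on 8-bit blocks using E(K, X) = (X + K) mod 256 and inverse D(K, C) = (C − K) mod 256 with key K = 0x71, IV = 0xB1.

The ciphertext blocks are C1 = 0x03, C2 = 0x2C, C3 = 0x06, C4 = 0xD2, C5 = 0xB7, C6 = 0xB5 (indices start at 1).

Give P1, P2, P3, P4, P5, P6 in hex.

P1 = 0x23, P2 = 0xB8, P3 = 0xB9, P4 = 0x67, P5 = 0x94, P6 = 0xF3

CBC decryption: P_i = D(K, C_i) ⊕ C_{i−1}, with C_{0} = IV.
P1: D(K, 0x03) = 0x92; 0x92 ⊕ 0xB1 = 0x23.
P2: D(K, 0x2C) = 0xBB; 0xBB ⊕ 0x03 = 0xB8.
P3: D(K, 0x06) = 0x95; 0x95 ⊕ 0x2C = 0xB9.
P4: D(K, 0xD2) = 0x61; 0x61 ⊕ 0x06 = 0x67.
P5: D(K, 0xB7) = 0x46; 0x46 ⊕ 0xD2 = 0x94.
P6: D(K, 0xB5) = 0x44; 0x44 ⊕ 0xB7 = 0xF3.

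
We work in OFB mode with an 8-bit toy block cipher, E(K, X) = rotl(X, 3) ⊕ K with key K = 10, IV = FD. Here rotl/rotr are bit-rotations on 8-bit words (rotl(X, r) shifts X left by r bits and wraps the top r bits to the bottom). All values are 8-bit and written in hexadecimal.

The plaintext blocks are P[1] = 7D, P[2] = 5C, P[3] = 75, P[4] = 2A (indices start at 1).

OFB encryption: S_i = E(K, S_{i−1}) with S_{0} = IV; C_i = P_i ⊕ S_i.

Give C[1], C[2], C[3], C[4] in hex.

C[1] = 82, C[2] = B3, C[3] = 1A, C[4] = 41

C[1]: S = E(K, FD) = FF; 7D ⊕ FF = 82.
C[2]: S = E(K, FF) = EF; 5C ⊕ EF = B3.
C[3]: S = E(K, EF) = 6F; 75 ⊕ 6F = 1A.
C[4]: S = E(K, 6F) = 6B; 2A ⊕ 6B = 41.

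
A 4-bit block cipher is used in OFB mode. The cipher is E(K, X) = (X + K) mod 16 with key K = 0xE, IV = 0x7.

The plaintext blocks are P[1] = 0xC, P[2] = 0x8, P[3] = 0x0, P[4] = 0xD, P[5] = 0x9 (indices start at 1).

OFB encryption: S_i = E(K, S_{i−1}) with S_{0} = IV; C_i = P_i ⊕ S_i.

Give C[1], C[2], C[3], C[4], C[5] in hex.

C[1] = 0x9, C[2] = 0xB, C[3] = 0x1, C[4] = 0x2, C[5] = 0x4

C[1]: S = E(K, 0x7) = 0x5; 0xC ⊕ 0x5 = 0x9.
C[2]: S = E(K, 0x5) = 0x3; 0x8 ⊕ 0x3 = 0xB.
C[3]: S = E(K, 0x3) = 0x1; 0x0 ⊕ 0x1 = 0x1.
C[4]: S = E(K, 0x1) = 0xF; 0xD ⊕ 0xF = 0x2.
C[5]: S = E(K, 0xF) = 0xD; 0x9 ⊕ 0xD = 0x4.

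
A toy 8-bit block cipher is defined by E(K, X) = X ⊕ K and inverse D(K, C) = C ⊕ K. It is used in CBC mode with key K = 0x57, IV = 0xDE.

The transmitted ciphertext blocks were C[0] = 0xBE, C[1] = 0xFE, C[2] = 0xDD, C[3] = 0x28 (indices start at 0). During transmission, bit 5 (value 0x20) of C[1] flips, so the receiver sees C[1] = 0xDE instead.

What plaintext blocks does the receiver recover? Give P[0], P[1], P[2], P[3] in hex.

P[0] = 0x37, P[1] = 0x37, P[2] = 0x54, P[3] = 0xA2

CBC decryption: P_i = D(K, C_i) ⊕ C_{i−1}, with C_{−1} = IV.
Only C[1] changed, to 0xDE. In CBC, a change in C_i garbles P_i and flips the same bit in P_{i+1}. Decrypting the received ciphertext:
P[0]: D(K, 0xBE) = 0xE9; 0xE9 ⊕ 0xDE = 0x37.
P[1]: D(K, 0xDE) = 0x89; 0x89 ⊕ 0xBE = 0x37.
P[2]: D(K, 0xDD) = 0x8A; 0x8A ⊕ 0xDE = 0x54.
P[3]: D(K, 0x28) = 0x7F; 0x7F ⊕ 0xDD = 0xA2.
Blocks that differ from the original plaintext: P[1], P[2].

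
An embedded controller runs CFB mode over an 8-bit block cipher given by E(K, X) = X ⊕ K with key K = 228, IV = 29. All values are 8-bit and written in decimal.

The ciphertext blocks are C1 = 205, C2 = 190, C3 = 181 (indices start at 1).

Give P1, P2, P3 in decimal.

P1 = 52, P2 = 151, P3 = 239

CFB decryption: P_i = C_i ⊕ E(K, C_{i−1}), with C_{0} = IV.
P1: E(K, 29) = 249; 205 ⊕ 249 = 52.
P2: E(K, 205) = 41; 190 ⊕ 41 = 151.
P3: E(K, 190) = 90; 181 ⊕ 90 = 239.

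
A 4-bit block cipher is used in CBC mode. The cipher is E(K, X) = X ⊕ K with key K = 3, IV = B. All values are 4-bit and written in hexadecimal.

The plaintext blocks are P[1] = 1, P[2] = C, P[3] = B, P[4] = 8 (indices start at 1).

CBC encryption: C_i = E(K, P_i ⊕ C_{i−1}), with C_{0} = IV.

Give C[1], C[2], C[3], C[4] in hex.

C[1] = 9, C[2] = 6, C[3] = E, C[4] = 5

C[1]: P[1] ⊕ B = A; E(K, A) = 9.
C[2]: P[2] ⊕ 9 = 5; E(K, 5) = 6.
C[3]: P[3] ⊕ 6 = D; E(K, D) = E.
C[4]: P[4] ⊕ E = 6; E(K, 6) = 5.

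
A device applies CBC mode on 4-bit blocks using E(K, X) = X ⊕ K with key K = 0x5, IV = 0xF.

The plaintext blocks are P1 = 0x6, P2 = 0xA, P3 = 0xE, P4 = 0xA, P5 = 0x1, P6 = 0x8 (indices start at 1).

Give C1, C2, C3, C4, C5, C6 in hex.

CBC encryption: C_i = E(K, P_i ⊕ C_{i−1}), with C_{0} = IV.
C1: P1 ⊕ 0xF = 0x9; E(K, 0x9) = 0xC.
C2: P2 ⊕ 0xC = 0x6; E(K, 0x6) = 0x3.
C3: P3 ⊕ 0x3 = 0xD; E(K, 0xD) = 0x8.
C4: P4 ⊕ 0x8 = 0x2; E(K, 0x2) = 0x7.
C5: P5 ⊕ 0x7 = 0x6; E(K, 0x6) = 0x3.
C6: P6 ⊕ 0x3 = 0xB; E(K, 0xB) = 0xE.

C1 = 0xC, C2 = 0x3, C3 = 0x8, C4 = 0x7, C5 = 0x3, C6 = 0xE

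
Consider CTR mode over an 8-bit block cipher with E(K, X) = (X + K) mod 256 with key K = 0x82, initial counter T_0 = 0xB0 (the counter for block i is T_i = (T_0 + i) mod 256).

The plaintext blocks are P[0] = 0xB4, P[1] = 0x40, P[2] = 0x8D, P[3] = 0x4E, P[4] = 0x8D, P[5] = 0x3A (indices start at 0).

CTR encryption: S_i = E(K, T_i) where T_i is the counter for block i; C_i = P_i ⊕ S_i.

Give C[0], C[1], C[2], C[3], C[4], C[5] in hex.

C[0]: T = 0xB0, S = E(K, T) = 0x32; 0xB4 ⊕ 0x32 = 0x86.
C[1]: T = 0xB1, S = E(K, T) = 0x33; 0x40 ⊕ 0x33 = 0x73.
C[2]: T = 0xB2, S = E(K, T) = 0x34; 0x8D ⊕ 0x34 = 0xB9.
C[3]: T = 0xB3, S = E(K, T) = 0x35; 0x4E ⊕ 0x35 = 0x7B.
C[4]: T = 0xB4, S = E(K, T) = 0x36; 0x8D ⊕ 0x36 = 0xBB.
C[5]: T = 0xB5, S = E(K, T) = 0x37; 0x3A ⊕ 0x37 = 0x0D.

C[0] = 0x86, C[1] = 0x73, C[2] = 0xB9, C[3] = 0x7B, C[4] = 0xBB, C[5] = 0x0D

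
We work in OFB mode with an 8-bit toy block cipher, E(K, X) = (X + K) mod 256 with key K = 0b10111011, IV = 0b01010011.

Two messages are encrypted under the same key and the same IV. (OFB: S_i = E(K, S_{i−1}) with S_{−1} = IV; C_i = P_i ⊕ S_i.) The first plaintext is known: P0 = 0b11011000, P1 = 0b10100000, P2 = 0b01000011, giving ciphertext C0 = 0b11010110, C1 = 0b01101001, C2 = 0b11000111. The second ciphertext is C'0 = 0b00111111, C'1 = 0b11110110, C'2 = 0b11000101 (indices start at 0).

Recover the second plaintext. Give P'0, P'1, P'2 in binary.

In OFB with a reused IV, both messages share the same keystream S_i, so C_i ⊕ C'_i = P_i ⊕ P'_i and thus P'_i = P_i ⊕ C_i ⊕ C'_i.
P'0: 0b11011000 ⊕ 0b11010110 ⊕ 0b00111111 = 0b00110001.
P'1: 0b10100000 ⊕ 0b01101001 ⊕ 0b11110110 = 0b00111111.
P'2: 0b01000011 ⊕ 0b11000111 ⊕ 0b11000101 = 0b01000001.

P'0 = 0b00110001, P'1 = 0b00111111, P'2 = 0b01000001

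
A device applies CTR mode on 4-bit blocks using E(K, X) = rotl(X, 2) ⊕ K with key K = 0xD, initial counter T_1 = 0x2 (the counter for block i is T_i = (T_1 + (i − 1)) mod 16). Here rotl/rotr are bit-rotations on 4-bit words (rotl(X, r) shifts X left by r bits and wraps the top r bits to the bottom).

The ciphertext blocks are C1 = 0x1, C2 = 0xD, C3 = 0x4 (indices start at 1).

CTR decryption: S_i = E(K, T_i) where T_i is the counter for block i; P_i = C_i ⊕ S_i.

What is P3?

P3 = 0x8

P3: T = 0x4, S = E(K, T) = 0xC; 0x4 ⊕ 0xC = 0x8.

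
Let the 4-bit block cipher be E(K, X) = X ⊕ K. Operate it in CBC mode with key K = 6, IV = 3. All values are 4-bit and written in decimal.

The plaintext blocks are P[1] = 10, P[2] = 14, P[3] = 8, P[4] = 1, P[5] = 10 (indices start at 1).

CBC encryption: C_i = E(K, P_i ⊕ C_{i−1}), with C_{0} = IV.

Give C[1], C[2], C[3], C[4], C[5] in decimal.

C[1] = 15, C[2] = 7, C[3] = 9, C[4] = 14, C[5] = 2

C[1]: P[1] ⊕ 3 = 9; E(K, 9) = 15.
C[2]: P[2] ⊕ 15 = 1; E(K, 1) = 7.
C[3]: P[3] ⊕ 7 = 15; E(K, 15) = 9.
C[4]: P[4] ⊕ 9 = 8; E(K, 8) = 14.
C[5]: P[5] ⊕ 14 = 4; E(K, 4) = 2.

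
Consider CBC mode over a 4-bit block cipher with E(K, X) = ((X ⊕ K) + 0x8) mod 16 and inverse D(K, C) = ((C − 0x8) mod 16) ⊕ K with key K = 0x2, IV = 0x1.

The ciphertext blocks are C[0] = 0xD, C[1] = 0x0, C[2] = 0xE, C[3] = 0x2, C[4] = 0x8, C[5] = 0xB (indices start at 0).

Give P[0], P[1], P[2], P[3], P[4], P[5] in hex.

CBC decryption: P_i = D(K, C_i) ⊕ C_{i−1}, with C_{−1} = IV.
P[0]: D(K, 0xD) = 0x7; 0x7 ⊕ 0x1 = 0x6.
P[1]: D(K, 0x0) = 0xA; 0xA ⊕ 0xD = 0x7.
P[2]: D(K, 0xE) = 0x4; 0x4 ⊕ 0x0 = 0x4.
P[3]: D(K, 0x2) = 0x8; 0x8 ⊕ 0xE = 0x6.
P[4]: D(K, 0x8) = 0x2; 0x2 ⊕ 0x2 = 0x0.
P[5]: D(K, 0xB) = 0x1; 0x1 ⊕ 0x8 = 0x9.

P[0] = 0x6, P[1] = 0x7, P[2] = 0x4, P[3] = 0x6, P[4] = 0x0, P[5] = 0x9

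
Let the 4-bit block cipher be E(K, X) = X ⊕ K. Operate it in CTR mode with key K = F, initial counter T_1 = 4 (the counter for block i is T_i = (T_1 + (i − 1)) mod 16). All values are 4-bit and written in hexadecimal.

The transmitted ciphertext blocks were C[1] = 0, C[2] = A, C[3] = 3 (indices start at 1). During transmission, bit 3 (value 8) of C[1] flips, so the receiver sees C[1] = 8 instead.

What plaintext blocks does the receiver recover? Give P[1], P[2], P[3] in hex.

P[1] = 3, P[2] = 0, P[3] = A

CTR decryption: S_i = E(K, T_i) where T_i is the counter for block i; P_i = C_i ⊕ S_i.
Only C[1] changed, to 8. In CTR, a change in C_i flips the same bit in P_i only; the keystream is unaffected. Decrypting the received ciphertext:
P[1]: T = 4, S = E(K, T) = B; 8 ⊕ B = 3.
P[2]: T = 5, S = E(K, T) = A; A ⊕ A = 0.
P[3]: T = 6, S = E(K, T) = 9; 3 ⊕ 9 = A.
Blocks that differ from the original plaintext: P[1].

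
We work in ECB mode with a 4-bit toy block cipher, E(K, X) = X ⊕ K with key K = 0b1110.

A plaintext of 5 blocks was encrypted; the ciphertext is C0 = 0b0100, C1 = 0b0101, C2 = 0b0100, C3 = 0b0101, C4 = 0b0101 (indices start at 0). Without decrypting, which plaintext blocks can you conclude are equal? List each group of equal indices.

P0 = P2; P1 = P3 = P4

ECB encrypts each block independently with the same key, so equal ciphertext blocks imply equal plaintext blocks.
C0 = C2 = 0b0100, so P0 = P2.
C1 = C3 = C4 = 0b0101, so P1 = P3 = P4.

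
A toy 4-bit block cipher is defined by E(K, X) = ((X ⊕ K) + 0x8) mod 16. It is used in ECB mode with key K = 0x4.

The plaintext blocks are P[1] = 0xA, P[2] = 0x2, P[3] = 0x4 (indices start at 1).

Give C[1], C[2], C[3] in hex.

C[1] = 0x6, C[2] = 0xE, C[3] = 0x8

ECB encryption: C_i = E(K, P_i).
C[1]: E(K, 0xA) = 0x6.
C[2]: E(K, 0x2) = 0xE.
C[3]: E(K, 0x4) = 0x8.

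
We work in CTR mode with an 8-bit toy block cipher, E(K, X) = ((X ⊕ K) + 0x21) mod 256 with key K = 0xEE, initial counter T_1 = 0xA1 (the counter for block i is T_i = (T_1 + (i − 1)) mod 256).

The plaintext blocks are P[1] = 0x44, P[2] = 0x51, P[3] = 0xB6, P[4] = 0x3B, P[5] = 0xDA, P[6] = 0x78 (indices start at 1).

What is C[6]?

CTR encryption: S_i = E(K, T_i) where T_i is the counter for block i; C_i = P_i ⊕ S_i.
C[1]: T = 0xA1, S = E(K, T) = 0x70; 0x44 ⊕ 0x70 = 0x34.
C[2]: T = 0xA2, S = E(K, T) = 0x6D; 0x51 ⊕ 0x6D = 0x3C.
C[3]: T = 0xA3, S = E(K, T) = 0x6E; 0xB6 ⊕ 0x6E = 0xD8.
C[4]: T = 0xA4, S = E(K, T) = 0x6B; 0x3B ⊕ 0x6B = 0x50.
C[5]: T = 0xA5, S = E(K, T) = 0x6C; 0xDA ⊕ 0x6C = 0xB6.
C[6]: T = 0xA6, S = E(K, T) = 0x69; 0x78 ⊕ 0x69 = 0x11.

C[6] = 0x11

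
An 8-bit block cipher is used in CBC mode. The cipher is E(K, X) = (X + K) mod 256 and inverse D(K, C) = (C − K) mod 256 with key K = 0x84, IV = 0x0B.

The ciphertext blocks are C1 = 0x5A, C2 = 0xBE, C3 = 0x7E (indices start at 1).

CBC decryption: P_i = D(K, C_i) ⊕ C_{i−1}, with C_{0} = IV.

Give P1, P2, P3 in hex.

P1: D(K, 0x5A) = 0xD6; 0xD6 ⊕ 0x0B = 0xDD.
P2: D(K, 0xBE) = 0x3A; 0x3A ⊕ 0x5A = 0x60.
P3: D(K, 0x7E) = 0xFA; 0xFA ⊕ 0xBE = 0x44.

P1 = 0xDD, P2 = 0x60, P3 = 0x44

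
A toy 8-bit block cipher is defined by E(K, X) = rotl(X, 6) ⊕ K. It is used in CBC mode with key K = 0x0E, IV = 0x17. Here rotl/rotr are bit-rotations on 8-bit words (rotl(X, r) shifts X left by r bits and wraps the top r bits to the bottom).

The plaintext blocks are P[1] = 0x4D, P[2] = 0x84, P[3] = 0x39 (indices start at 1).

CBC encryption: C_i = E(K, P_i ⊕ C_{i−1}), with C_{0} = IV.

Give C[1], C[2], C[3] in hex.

C[1]: P[1] ⊕ 0x17 = 0x5A; E(K, 0x5A) = 0x98.
C[2]: P[2] ⊕ 0x98 = 0x1C; E(K, 0x1C) = 0x09.
C[3]: P[3] ⊕ 0x09 = 0x30; E(K, 0x30) = 0x02.

C[1] = 0x98, C[2] = 0x09, C[3] = 0x02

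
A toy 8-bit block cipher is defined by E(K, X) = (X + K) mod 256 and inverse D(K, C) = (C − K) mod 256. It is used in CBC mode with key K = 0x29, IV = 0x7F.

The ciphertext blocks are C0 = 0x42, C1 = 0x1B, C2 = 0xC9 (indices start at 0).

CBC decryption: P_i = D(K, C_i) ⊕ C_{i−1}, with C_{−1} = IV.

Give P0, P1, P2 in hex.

P0: D(K, 0x42) = 0x19; 0x19 ⊕ 0x7F = 0x66.
P1: D(K, 0x1B) = 0xF2; 0xF2 ⊕ 0x42 = 0xB0.
P2: D(K, 0xC9) = 0xA0; 0xA0 ⊕ 0x1B = 0xBB.

P0 = 0x66, P1 = 0xB0, P2 = 0xBB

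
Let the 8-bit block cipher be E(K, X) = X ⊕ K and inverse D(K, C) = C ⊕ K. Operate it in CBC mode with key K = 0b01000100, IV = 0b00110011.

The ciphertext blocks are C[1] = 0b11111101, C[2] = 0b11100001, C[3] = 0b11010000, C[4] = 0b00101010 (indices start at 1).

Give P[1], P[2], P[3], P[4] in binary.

P[1] = 0b10001010, P[2] = 0b01011000, P[3] = 0b01110101, P[4] = 0b10111110

CBC decryption: P_i = D(K, C_i) ⊕ C_{i−1}, with C_{0} = IV.
P[1]: D(K, 0b11111101) = 0b10111001; 0b10111001 ⊕ 0b00110011 = 0b10001010.
P[2]: D(K, 0b11100001) = 0b10100101; 0b10100101 ⊕ 0b11111101 = 0b01011000.
P[3]: D(K, 0b11010000) = 0b10010100; 0b10010100 ⊕ 0b11100001 = 0b01110101.
P[4]: D(K, 0b00101010) = 0b01101110; 0b01101110 ⊕ 0b11010000 = 0b10111110.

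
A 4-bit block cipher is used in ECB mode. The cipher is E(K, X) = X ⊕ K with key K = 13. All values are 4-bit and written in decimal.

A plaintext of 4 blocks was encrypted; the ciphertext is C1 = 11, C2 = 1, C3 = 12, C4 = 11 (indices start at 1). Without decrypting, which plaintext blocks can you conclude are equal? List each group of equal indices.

P1 = P4

ECB encrypts each block independently with the same key, so equal ciphertext blocks imply equal plaintext blocks.
C1 = C4 = 11, so P1 = P4.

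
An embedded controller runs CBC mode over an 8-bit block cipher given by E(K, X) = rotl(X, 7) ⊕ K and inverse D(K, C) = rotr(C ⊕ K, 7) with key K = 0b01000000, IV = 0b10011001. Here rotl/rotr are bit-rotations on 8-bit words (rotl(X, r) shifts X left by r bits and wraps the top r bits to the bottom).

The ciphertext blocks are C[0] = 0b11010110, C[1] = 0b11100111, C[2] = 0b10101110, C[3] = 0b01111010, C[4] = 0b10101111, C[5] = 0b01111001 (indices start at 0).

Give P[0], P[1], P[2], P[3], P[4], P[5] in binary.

P[0] = 0b10110100, P[1] = 0b10011001, P[2] = 0b00111010, P[3] = 0b11011010, P[4] = 0b10100101, P[5] = 0b11011101

CBC decryption: P_i = D(K, C_i) ⊕ C_{i−1}, with C_{−1} = IV.
P[0]: D(K, 0b11010110) = 0b00101101; 0b00101101 ⊕ 0b10011001 = 0b10110100.
P[1]: D(K, 0b11100111) = 0b01001111; 0b01001111 ⊕ 0b11010110 = 0b10011001.
P[2]: D(K, 0b10101110) = 0b11011101; 0b11011101 ⊕ 0b11100111 = 0b00111010.
P[3]: D(K, 0b01111010) = 0b01110100; 0b01110100 ⊕ 0b10101110 = 0b11011010.
P[4]: D(K, 0b10101111) = 0b11011111; 0b11011111 ⊕ 0b01111010 = 0b10100101.
P[5]: D(K, 0b01111001) = 0b01110010; 0b01110010 ⊕ 0b10101111 = 0b11011101.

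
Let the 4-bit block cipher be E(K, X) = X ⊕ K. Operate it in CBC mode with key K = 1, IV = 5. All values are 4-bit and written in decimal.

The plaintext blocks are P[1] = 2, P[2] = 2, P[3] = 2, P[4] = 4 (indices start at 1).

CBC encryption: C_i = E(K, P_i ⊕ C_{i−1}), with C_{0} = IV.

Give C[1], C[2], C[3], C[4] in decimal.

C[1] = 6, C[2] = 5, C[3] = 6, C[4] = 3

C[1]: P[1] ⊕ 5 = 7; E(K, 7) = 6.
C[2]: P[2] ⊕ 6 = 4; E(K, 4) = 5.
C[3]: P[3] ⊕ 5 = 7; E(K, 7) = 6.
C[4]: P[4] ⊕ 6 = 2; E(K, 2) = 3.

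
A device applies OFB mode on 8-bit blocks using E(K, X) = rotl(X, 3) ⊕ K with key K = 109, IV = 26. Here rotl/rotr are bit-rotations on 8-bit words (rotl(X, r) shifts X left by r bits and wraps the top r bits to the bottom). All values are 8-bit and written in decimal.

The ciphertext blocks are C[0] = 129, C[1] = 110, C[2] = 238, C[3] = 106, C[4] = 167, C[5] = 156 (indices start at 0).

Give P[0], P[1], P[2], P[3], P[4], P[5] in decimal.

P[0] = 60, P[1] = 238, P[2] = 135, P[3] = 76, P[4] = 251, P[5] = 19

OFB decryption: S_i = E(K, S_{i−1}) with S_{−1} = IV; P_i = C_i ⊕ S_i.
P[0]: S = E(K, 26) = 189; 129 ⊕ 189 = 60.
P[1]: S = E(K, 189) = 128; 110 ⊕ 128 = 238.
P[2]: S = E(K, 128) = 105; 238 ⊕ 105 = 135.
P[3]: S = E(K, 105) = 38; 106 ⊕ 38 = 76.
P[4]: S = E(K, 38) = 92; 167 ⊕ 92 = 251.
P[5]: S = E(K, 92) = 143; 156 ⊕ 143 = 19.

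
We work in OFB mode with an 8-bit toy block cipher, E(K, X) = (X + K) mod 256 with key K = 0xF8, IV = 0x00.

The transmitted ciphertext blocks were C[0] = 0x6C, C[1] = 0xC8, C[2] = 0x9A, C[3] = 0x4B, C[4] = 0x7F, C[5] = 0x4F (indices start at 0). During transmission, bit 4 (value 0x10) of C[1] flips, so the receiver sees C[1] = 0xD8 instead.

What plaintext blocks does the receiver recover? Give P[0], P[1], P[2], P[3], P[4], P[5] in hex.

OFB decryption: S_i = E(K, S_{i−1}) with S_{−1} = IV; P_i = C_i ⊕ S_i.
Only C[1] changed, to 0xD8. In OFB, a change in C_i flips the same bit in P_i only; the keystream is unaffected. Decrypting the received ciphertext:
P[0]: S = E(K, 0x00) = 0xF8; 0x6C ⊕ 0xF8 = 0x94.
P[1]: S = E(K, 0xF8) = 0xF0; 0xD8 ⊕ 0xF0 = 0x28.
P[2]: S = E(K, 0xF0) = 0xE8; 0x9A ⊕ 0xE8 = 0x72.
P[3]: S = E(K, 0xE8) = 0xE0; 0x4B ⊕ 0xE0 = 0xAB.
P[4]: S = E(K, 0xE0) = 0xD8; 0x7F ⊕ 0xD8 = 0xA7.
P[5]: S = E(K, 0xD8) = 0xD0; 0x4F ⊕ 0xD0 = 0x9F.
Blocks that differ from the original plaintext: P[1].

P[0] = 0x94, P[1] = 0x28, P[2] = 0x72, P[3] = 0xAB, P[4] = 0xA7, P[5] = 0x9F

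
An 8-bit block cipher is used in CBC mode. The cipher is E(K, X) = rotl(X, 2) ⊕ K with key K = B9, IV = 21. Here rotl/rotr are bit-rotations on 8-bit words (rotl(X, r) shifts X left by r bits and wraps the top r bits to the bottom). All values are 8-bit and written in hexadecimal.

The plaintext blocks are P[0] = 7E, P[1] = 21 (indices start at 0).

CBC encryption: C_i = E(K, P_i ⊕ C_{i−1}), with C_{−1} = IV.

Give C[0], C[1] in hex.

C[0]: P[0] ⊕ 21 = 5F; E(K, 5F) = C4.
C[1]: P[1] ⊕ C4 = E5; E(K, E5) = 2E.

C[0] = C4, C[1] = 2E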